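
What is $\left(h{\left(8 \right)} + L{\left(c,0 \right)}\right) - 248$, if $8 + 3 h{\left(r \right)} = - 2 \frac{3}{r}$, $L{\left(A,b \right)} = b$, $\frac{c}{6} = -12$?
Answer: $- \frac{3011}{12} \approx -250.92$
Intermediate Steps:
$c = -72$ ($c = 6 \left(-12\right) = -72$)
$h{\left(r \right)} = - \frac{8}{3} - \frac{2}{r}$ ($h{\left(r \right)} = - \frac{8}{3} + \frac{\left(-2\right) \frac{3}{r}}{3} = - \frac{8}{3} + \frac{\left(-6\right) \frac{1}{r}}{3} = - \frac{8}{3} - \frac{2}{r}$)
$\left(h{\left(8 \right)} + L{\left(c,0 \right)}\right) - 248 = \left(\left(- \frac{8}{3} - \frac{2}{8}\right) + 0\right) - 248 = \left(\left(- \frac{8}{3} - \frac{1}{4}\right) + 0\right) - 248 = \left(- \frac{35}{12} + 0\right) - 248 = - \frac{35}{12} - 248 = - \frac{3011}{12}$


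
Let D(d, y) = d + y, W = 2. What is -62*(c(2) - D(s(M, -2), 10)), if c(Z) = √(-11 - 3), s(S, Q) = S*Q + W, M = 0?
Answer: 744 - 62*I*√14 ≈ 744.0 - 231.98*I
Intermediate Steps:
s(S, Q) = 2 + Q*S (s(S, Q) = S*Q + 2 = Q*S + 2 = 2 + Q*S)
c(Z) = I*√14 (c(Z) = √(-14) = I*√14)
-62*(c(2) - D(s(M, -2), 10)) = -62*(I*√14 - ((2 - 2*0) + 10)) = -62*(I*√14 - ((2 + 0) + 10)) = -62*(I*√14 - (2 + 10)) = -62*(I*√14 - 1*12) = -62*(I*√14 - 12) = -62*(-12 + I*√14) = 744 - 62*I*√14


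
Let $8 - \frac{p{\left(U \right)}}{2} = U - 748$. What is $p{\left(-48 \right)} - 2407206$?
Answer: $-2405598$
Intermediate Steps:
$p{\left(U \right)} = 1512 - 2 U$ ($p{\left(U \right)} = 16 - 2 \left(U - 748\right) = 16 - 2 \left(-748 + U\right) = 16 - \left(-1496 + 2 U\right) = 1512 - 2 U$)
$p{\left(-48 \right)} - 2407206 = \left(1512 - -96\right) - 2407206 = \left(1512 + 96\right) - 2407206 = 1608 - 2407206 = -2405598$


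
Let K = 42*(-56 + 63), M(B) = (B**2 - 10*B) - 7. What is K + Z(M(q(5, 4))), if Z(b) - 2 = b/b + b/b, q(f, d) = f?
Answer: 298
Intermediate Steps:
M(B) = -7 + B**2 - 10*B
Z(b) = 4 (Z(b) = 2 + (b/b + b/b) = 2 + (1 + 1) = 2 + 2 = 4)
K = 294 (K = 42*7 = 294)
K + Z(M(q(5, 4))) = 294 + 4 = 298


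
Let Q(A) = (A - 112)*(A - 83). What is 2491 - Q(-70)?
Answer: -25355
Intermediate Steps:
Q(A) = (-112 + A)*(-83 + A)
2491 - Q(-70) = 2491 - (9296 + (-70)² - 195*(-70)) = 2491 - (9296 + 4900 + 13650) = 2491 - 1*27846 = 2491 - 27846 = -25355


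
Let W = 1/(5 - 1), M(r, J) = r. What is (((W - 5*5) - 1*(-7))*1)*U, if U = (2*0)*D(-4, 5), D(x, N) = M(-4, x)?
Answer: 0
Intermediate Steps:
D(x, N) = -4
W = 1/4 ≈ 0.25000
U = 0 (U = (2*0)*(-4) = 0*(-4) = 0)
(((W - 5*5) - 1*(-7))*1)*U = (((1/4 - 5*5) - 1*(-7))*1)*0 = (((1/4 - 1*25) + 7)*1)*0 = (((1/4 - 25) + 7)*1)*0 = ((-99/4 + 7)*1)*0 = -71/4*1*0 = -71/4*0 = 0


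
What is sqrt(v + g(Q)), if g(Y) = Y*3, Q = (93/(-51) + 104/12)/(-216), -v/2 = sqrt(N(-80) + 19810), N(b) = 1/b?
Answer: sqrt(-889950 - 936360*sqrt(7923995))/3060 ≈ 16.781*I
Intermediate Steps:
v = -sqrt(7923995)/10 (v = -2*sqrt(1/(-80) + 19810) = -2*sqrt(-1/80 + 19810) = -sqrt(7923995)/10 ≈ -281.50)
Q = -349/11016 (Q = (93*(-1/51) + 104*(1/12))*(-1/216) = (-31/17 + 26/3)*(-1/216) = (349/51)*(-1/216) = -349/11016 ≈ -0.031681)
g(Y) = 3*Y
sqrt(v + g(Q)) = sqrt(-sqrt(7923995)/10 + 3*(-349/11016)) = sqrt(-sqrt(7923995)/10 - 349/3672) = sqrt(-349/3672 - sqrt(7923995)/10)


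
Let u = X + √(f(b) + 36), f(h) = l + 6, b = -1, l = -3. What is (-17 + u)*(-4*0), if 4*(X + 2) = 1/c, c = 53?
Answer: 0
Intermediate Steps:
f(h) = 3 (f(h) = -3 + 6 = 3)
X = -423/212 (X = -2 + (¼)/53 = -2 + (¼)*(1/53) = -2 + 1/212 = -423/212 ≈ -1.9953)
u = -423/212 + √39 (u = -423/212 + √(3 + 36) = -423/212 + √39 ≈ 4.2497)
(-17 + u)*(-4*0) = (-17 + (-423/212 + √39))*(-4*0) = (-4027/212 + √39)*0 = 0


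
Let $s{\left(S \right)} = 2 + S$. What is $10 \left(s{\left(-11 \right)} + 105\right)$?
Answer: $960$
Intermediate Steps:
$10 \left(s{\left(-11 \right)} + 105\right) = 10 \left(\left(2 - 11\right) + 105\right) = 10 \left(-9 + 105\right) = 10 \cdot 96 = 960$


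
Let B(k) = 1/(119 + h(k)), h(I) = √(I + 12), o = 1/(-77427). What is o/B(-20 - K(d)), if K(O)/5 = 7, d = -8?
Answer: -17/11061 - I*√43/77427 ≈ -0.0015369 - 8.4692e-5*I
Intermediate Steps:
o = -1/77427 ≈ -1.2915e-5
K(O) = 35 (K(O) = 5*7 = 35)
h(I) = √(12 + I)
B(k) = 1/(119 + √(12 + k))
o/B(-20 - K(d)) = -(17/11061 + √(12 + (-20 - 1*35))/77427) = -(17/11061 + √(12 + (-20 - 35))/77427) = -(17/11061 + √(12 - 55)/77427) = -(17/11061 + I*√43/77427) = -(119 + I*√43)/77427 = -17/11061 - I*√43/77427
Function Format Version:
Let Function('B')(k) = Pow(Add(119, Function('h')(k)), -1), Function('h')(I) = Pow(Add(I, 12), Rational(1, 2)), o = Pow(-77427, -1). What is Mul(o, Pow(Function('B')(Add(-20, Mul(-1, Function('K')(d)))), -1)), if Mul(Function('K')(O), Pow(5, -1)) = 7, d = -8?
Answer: Add(Rational(-17, 11061), Mul(Rational(-1, 77427), I, Pow(43, Rational(1, 2)))) ≈ Add(-0.0015369, Mul(-8.4692e-5, I))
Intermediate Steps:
o = Rational(-1, 77427) ≈ -1.2915e-5
Function('K')(O) = 35 (Function('K')(O) = Mul(5, 7) = 35)
Function('h')(I) = Pow(Add(12, I), Rational(1, 2))
Function('B')(k) = Pow(Add(119, Pow(Add(12, k), Rational(1, 2))), -1)
Mul(o, Pow(Function('B')(Add(-20, Mul(-1, Function('K')(d)))), -1)) = Mul(Rational(-1, 77427), Pow(Pow(Add(119, Pow(Add(12, Add(-20, Mul(-1, 35))), Rational(1, 2))), -1), -1)) = Mul(Rational(-1, 77427), Pow(Pow(Add(119, Pow(Add(12, Add(-20, -35)), Rational(1, 2))), -1), -1)) = Mul(Rational(-1, 77427), Pow(Pow(Add(119, Pow(Add(12, -55), Rational(1, 2))), -1), -1)) = Mul(Rational(-1, 77427), Pow(Pow(Add(119, Pow(-43, Rational(1, 2))), -1), -1)) = Mul(Rational(-1, 77427), Pow(Pow(Add(119, Mul(I, Pow(43, Rational(1, 2)))), -1), -1)) = Mul(Rational(-1, 77427), Add(119, Mul(I, Pow(43, Rational(1, 2))))) = Add(Rational(-17, 11061), Mul(Rational(-1, 77427), I, Pow(43, Rational(1, 2))))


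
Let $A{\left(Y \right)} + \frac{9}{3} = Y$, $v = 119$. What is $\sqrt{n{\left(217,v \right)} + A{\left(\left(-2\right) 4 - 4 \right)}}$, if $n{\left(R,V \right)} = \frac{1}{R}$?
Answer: $\frac{i \sqrt{706118}}{217} \approx 3.8724 i$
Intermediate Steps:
$A{\left(Y \right)} = -3 + Y$
$\sqrt{n{\left(217,v \right)} + A{\left(\left(-2\right) 4 - 4 \right)}} = \sqrt{\frac{1}{217} - 15} = \sqrt{- \frac{3254}{217}} = \frac{i \sqrt{706118}}{217}$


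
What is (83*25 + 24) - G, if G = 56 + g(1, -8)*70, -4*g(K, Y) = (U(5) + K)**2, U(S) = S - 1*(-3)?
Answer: 6921/2 ≈ 3460.5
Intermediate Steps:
U(S) = 3 + S (U(S) = S + 3 = 3 + S)
g(K, Y) = -(8 + K)**2/4 (g(K, Y) = -((3 + 5) + K)**2/4 = -(8 + K)**2/4)
G = -2723/2 (G = 56 - (8 + 1)**2/4*70 = 56 - 1/4*9**2*70 = 56 - 1/4*81*70 = 56 - 81/4*70 = 56 - 2835/2 = -2723/2 ≈ -1361.5)
(83*25 + 24) - G = (83*25 + 24) - 1*(-2723/2) = (2075 + 24) + 2723/2 = 2099 + 2723/2 = 6921/2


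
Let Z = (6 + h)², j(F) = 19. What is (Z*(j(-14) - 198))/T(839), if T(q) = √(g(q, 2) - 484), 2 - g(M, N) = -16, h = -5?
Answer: 179*I*√466/466 ≈ 8.292*I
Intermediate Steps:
g(M, N) = 18 (g(M, N) = 2 - 1*(-16) = 2 + 16 = 18)
T(q) = I*√466 (T(q) = √(18 - 484) = √(-466) = I*√466)
Z = 1 (Z = (6 - 5)² = 1² = 1)
(Z*(j(-14) - 198))/T(839) = (1*(19 - 198))/((I*√466)) = (1*(-179))*(-I*√466/466) = -(-179)*I*√466/466 = 179*I*√466/466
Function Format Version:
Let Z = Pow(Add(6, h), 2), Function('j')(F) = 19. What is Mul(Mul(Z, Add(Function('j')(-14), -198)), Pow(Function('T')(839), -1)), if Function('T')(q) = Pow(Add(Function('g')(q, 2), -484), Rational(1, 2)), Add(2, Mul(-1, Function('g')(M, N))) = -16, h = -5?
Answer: Mul(Rational(179, 466), I, Pow(466, Rational(1, 2))) ≈ Mul(8.2920, I)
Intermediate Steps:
Function('g')(M, N) = 18 (Function('g')(M, N) = Add(2, Mul(-1, -16)) = Add(2, 16) = 18)
Function('T')(q) = Mul(I, Pow(466, Rational(1, 2))) (Function('T')(q) = Pow(Add(18, -484), Rational(1, 2)) = Pow(-466, Rational(1, 2)) = Mul(I, Pow(466, Rational(1, 2))))
Z = 1 (Z = Pow(Add(6, -5), 2) = Pow(1, 2) = 1)
Mul(Mul(Z, Add(Function('j')(-14), -198)), Pow(Function('T')(839), -1)) = Mul(Mul(1, Add(19, -198)), Pow(Mul(I, Pow(466, Rational(1, 2))), -1)) = Mul(Mul(1, -179), Mul(Rational(-1, 466), I, Pow(466, Rational(1, 2)))) = Mul(-179, Mul(Rational(-1, 466), I, Pow(466, Rational(1, 2)))) = Mul(Rational(179, 466), I, Pow(466, Rational(1, 2)))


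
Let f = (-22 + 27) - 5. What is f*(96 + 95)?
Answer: 0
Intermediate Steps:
f = 0 (f = 5 - 5 = 0)
f*(96 + 95) = 0*(96 + 95) = 0*191 = 0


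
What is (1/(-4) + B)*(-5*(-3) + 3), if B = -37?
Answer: -1341/2 ≈ -670.50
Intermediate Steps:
(1/(-4) + B)*(-5*(-3) + 3) = (1/(-4) - 37)*(-5*(-3) + 3) = (-¼ - 37)*(15 + 3) = -149/4*18 = -1341/2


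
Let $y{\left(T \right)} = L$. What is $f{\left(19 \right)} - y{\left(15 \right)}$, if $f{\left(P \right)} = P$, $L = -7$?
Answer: $26$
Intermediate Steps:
$y{\left(T \right)} = -7$
$f{\left(19 \right)} - y{\left(15 \right)} = 19 - -7 = 19 + 7 = 26$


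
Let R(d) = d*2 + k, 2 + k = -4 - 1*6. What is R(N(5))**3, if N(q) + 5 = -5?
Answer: -32768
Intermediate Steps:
k = -12 (k = -2 + (-4 - 1*6) = -2 + (-4 - 6) = -2 - 10 = -12)
N(q) = -10 (N(q) = -5 - 5 = -10)
R(d) = -12 + 2*d (R(d) = d*2 - 12 = 2*d - 12 = -12 + 2*d)
R(N(5))**3 = (-12 + 2*(-10))**3 = (-12 - 20)**3 = (-32)**3 = -32768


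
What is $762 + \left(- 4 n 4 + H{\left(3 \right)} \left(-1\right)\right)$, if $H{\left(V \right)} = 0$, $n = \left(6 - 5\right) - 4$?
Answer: $810$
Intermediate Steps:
$n = -3$ ($n = 1 - 4 = -3$)
$762 + \left(- 4 n 4 + H{\left(3 \right)} \left(-1\right)\right) = 762 + \left(\left(-4\right) \left(-3\right) 4 + 0 \left(-1\right)\right) = 762 + \left(12 \cdot 4 + 0\right) = 762 + \left(48 + 0\right) = 762 + 48 = 810$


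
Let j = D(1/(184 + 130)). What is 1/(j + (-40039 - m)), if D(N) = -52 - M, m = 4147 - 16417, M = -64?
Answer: -1/27757 ≈ -3.6027e-5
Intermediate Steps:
m = -12270
D(N) = 12 (D(N) = -52 - 1*(-64) = -52 + 64 = 12)
j = 12
1/(j + (-40039 - m)) = 1/(12 + (-40039 - 1*(-12270))) = 1/(12 + (-40039 + 12270)) = 1/(12 - 27769) = 1/(-27757) = -1/27757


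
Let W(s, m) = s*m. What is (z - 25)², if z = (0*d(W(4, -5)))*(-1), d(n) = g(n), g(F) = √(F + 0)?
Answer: 625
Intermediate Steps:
W(s, m) = m*s
g(F) = √F
d(n) = √n
z = 0 (z = (0*√(-5*4))*(-1) = (0*√(-20))*(-1) = (0*(2*I*√5))*(-1) = 0*(-1) = 0)
(z - 25)² = (0 - 25)² = (-25)² = 625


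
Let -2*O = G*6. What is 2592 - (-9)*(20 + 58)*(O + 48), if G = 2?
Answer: 32076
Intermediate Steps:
O = -6 ≈ -6.0000
2592 - (-9)*(20 + 58)*(O + 48) = 2592 - (-9)*(20 + 58)*(-6 + 48) = 2592 - (-9)*78*42 = 2592 - (-9)*3276 = 2592 - 1*(-29484) = 2592 + 29484 = 32076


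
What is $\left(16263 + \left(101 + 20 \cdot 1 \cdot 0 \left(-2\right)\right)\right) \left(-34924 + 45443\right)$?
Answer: $172132916$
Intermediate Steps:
$\left(16263 + \left(101 + 20 \cdot 1 \cdot 0 \left(-2\right)\right)\right) \left(-34924 + 45443\right) = \left(16263 + \left(101 + 20 \cdot 0 \left(-2\right)\right)\right) 10519 = \left(16263 + \left(101 + 20 \cdot 0\right)\right) 10519 = \left(16263 + \left(101 + 0\right)\right) 10519 = \left(16263 + 101\right) 10519 = 16364 \cdot 10519 = 172132916$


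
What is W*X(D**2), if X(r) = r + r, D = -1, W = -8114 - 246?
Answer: -16720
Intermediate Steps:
W = -8360
X(r) = 2*r
W*X(D**2) = -16720*(-1)**2 = -16720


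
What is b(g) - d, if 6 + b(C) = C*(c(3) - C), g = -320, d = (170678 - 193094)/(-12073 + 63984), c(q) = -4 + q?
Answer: -5299363930/51911 ≈ -1.0209e+5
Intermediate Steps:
d = -22416/51911 ≈ -0.43182
b(C) = -6 + C*(-1 - C) (b(C) = -6 + C*((-4 + 3) - C) = -6 + C*(-1 - C))
b(g) - d = (-6 - 1*(-320) - 1*(-320)²) - 1*(-22416/51911) = (-6 + 320 - 1*102400) + 22416/51911 = (-6 + 320 - 102400) + 22416/51911 = -102086 + 22416/51911 = -5299363930/51911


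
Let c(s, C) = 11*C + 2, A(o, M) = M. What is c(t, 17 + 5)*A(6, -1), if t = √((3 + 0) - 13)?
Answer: -244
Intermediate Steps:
t = I*√10 (t = √(3 - 13) = √(-10) = I*√10 ≈ 3.1623*I)
c(s, C) = 2 + 11*C
c(t, 17 + 5)*A(6, -1) = (2 + 11*(17 + 5))*(-1) = (2 + 11*22)*(-1) = (2 + 242)*(-1) = 244*(-1) = -244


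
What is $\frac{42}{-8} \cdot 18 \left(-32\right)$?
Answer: $3024$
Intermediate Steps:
$\frac{42}{-8} \cdot 18 \left(-32\right) = 42 \left(- \frac{1}{8}\right) 18 \left(-32\right) = \left(- \frac{21}{4}\right) 18 \left(-32\right) = \left(- \frac{189}{2}\right) \left(-32\right) = 3024$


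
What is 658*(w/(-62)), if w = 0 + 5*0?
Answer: 0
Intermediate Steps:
w = 0 (w = 0 + 0 = 0)
658*(w/(-62)) = 658*(0/(-62)) = 658*(0*(-1/62)) = 658*0 = 0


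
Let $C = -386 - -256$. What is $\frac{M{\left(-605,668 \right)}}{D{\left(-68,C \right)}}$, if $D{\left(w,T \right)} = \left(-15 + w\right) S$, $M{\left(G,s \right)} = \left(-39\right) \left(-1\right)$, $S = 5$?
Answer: $- \frac{39}{415} \approx -0.093976$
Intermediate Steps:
$M{\left(G,s \right)} = 39$
$C = -130$ ($C = -386 + 256 = -130$)
$D{\left(w,T \right)} = -75 + 5 w$ ($D{\left(w,T \right)} = \left(-15 + w\right) 5 = -75 + 5 w$)
$\frac{M{\left(-605,668 \right)}}{D{\left(-68,C \right)}} = \frac{39}{-75 + 5 \left(-68\right)} = \frac{39}{-75 - 340} = \frac{39}{-415} = 39 \left(- \frac{1}{415}\right) = - \frac{39}{415}$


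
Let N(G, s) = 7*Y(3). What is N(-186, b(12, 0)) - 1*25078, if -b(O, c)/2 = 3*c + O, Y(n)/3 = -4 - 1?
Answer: -25183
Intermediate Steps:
Y(n) = -15 (Y(n) = 3*(-4 - 1) = 3*(-5) = -15)
b(O, c) = -6*c - 2*O (b(O, c) = -2*(3*c + O) = -2*(O + 3*c) = -6*c - 2*O)
N(G, s) = -105 (N(G, s) = 7*(-15) = -105)
N(-186, b(12, 0)) - 1*25078 = -105 - 1*25078 = -105 - 25078 = -25183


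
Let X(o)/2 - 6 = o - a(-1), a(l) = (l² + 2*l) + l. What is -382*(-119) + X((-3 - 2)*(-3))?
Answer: 45504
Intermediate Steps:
a(l) = l² + 3*l
X(o) = 16 + 2*o (X(o) = 12 + 2*(o - (-1)*(3 - 1)) = 12 + 2*(o - (-1)*2) = 12 + 2*(o - 1*(-2)) = 12 + 2*(o + 2) = 12 + 2*(2 + o) = 12 + (4 + 2*o) = 16 + 2*o)
-382*(-119) + X((-3 - 2)*(-3)) = -382*(-119) + (16 + 2*((-3 - 2)*(-3))) = 45458 + (16 + 2*(-5*(-3))) = 45458 + (16 + 2*15) = 45458 + (16 + 30) = 45458 + 46 = 45504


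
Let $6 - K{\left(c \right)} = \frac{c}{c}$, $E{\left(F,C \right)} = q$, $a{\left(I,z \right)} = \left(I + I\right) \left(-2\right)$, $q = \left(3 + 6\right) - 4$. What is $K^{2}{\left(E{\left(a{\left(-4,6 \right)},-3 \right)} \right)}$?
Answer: $25$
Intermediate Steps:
$q = 5$ ($q = 9 - 4 = 5$)
$a{\left(I,z \right)} = - 4 I$ ($a{\left(I,z \right)} = 2 I \left(-2\right) = - 4 I$)
$E{\left(F,C \right)} = 5$
$K{\left(c \right)} = 5$ ($K{\left(c \right)} = 6 - \frac{c}{c} = 6 - 1 = 5$)
$K^{2}{\left(E{\left(a{\left(-4,6 \right)},-3 \right)} \right)} = 5^{2} = 25$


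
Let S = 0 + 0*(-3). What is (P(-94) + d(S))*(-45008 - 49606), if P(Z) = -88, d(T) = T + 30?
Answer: 5487612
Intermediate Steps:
S = 0 (S = 0 + 0 = 0)
d(T) = 30 + T
(P(-94) + d(S))*(-45008 - 49606) = (-88 + (30 + 0))*(-45008 - 49606) = (-88 + 30)*(-94614) = -58*(-94614) = 5487612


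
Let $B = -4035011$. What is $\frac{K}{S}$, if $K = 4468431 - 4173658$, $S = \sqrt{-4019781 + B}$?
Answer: $- \frac{294773 i \sqrt{2013698}}{4027396} \approx - 103.86 i$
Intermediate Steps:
$S = 2 i \sqrt{2013698}$ ($S = \sqrt{-4019781 - 4035011} = \sqrt{-8054792} = 2 i \sqrt{2013698} \approx 2838.1 i$)
$K = 294773$
$\frac{K}{S} = \frac{294773}{2 i \sqrt{2013698}} = 294773 \left(- \frac{i \sqrt{2013698}}{4027396}\right) = - \frac{294773 i \sqrt{2013698}}{4027396}$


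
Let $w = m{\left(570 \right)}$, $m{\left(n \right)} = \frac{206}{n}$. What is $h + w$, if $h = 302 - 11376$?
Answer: $- \frac{3155987}{285} \approx -11074.0$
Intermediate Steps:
$h = -11074$ ($h = 302 - 11376 = -11074$)
$w = \frac{103}{285}$ ($w = \frac{206}{570} = 206 \cdot \frac{1}{570} = \frac{103}{285} \approx 0.3614$)
$h + w = -11074 + \frac{103}{285} = - \frac{3155987}{285}$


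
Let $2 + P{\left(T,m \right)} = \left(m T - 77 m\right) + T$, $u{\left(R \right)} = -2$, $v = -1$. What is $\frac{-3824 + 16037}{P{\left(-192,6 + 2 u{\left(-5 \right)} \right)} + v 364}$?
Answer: $- \frac{12213}{1096} \approx -11.143$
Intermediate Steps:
$P{\left(T,m \right)} = -2 + T - 77 m + T m$ ($P{\left(T,m \right)} = -2 + \left(\left(m T - 77 m\right) + T\right) = -2 + \left(\left(T m - 77 m\right) + T\right) = -2 + \left(\left(- 77 m + T m\right) + T\right) = -2 + \left(T - 77 m + T m\right) = -2 + T - 77 m + T m$)
$\frac{-3824 + 16037}{P{\left(-192,6 + 2 u{\left(-5 \right)} \right)} + v 364} = \frac{-3824 + 16037}{\left(-2 - 192 - 77 \left(6 + 2 \left(-2\right)\right) - 192 \left(6 + 2 \left(-2\right)\right)\right) - 364} = \frac{12213}{\left(-2 - 192 - 77 \left(6 - 4\right) - 192 \left(6 - 4\right)\right) - 364} = \frac{12213}{\left(-2 - 192 - 154 - 384\right) - 364} = \frac{12213}{-732 - 364} = \frac{12213}{-1096} = 12213 \left(- \frac{1}{1096}\right) = - \frac{12213}{1096}$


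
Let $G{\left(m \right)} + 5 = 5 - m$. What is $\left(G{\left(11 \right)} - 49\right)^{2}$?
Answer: $3600$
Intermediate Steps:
$G{\left(m \right)} = - m$ ($G{\left(m \right)} = -5 - \left(-5 + m\right) = - m$)
$\left(G{\left(11 \right)} - 49\right)^{2} = \left(\left(-1\right) 11 - 49\right)^{2} = \left(-11 - 49\right)^{2} = \left(-60\right)^{2} = 3600$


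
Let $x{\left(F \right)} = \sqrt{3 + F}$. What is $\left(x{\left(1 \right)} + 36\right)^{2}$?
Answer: $1444$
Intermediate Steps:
$\left(x{\left(1 \right)} + 36\right)^{2} = \left(\sqrt{3 + 1} + 36\right)^{2} = \left(\sqrt{4} + 36\right)^{2} = \left(2 + 36\right)^{2} = 38^{2} = 1444$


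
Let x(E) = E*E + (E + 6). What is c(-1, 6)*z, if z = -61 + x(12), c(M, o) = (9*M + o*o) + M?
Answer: 2626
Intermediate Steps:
x(E) = 6 + E + E² (x(E) = E² + (6 + E) = 6 + E + E²)
c(M, o) = o² + 10*M (c(M, o) = (9*M + o²) + M = (o² + 9*M) + M = o² + 10*M)
z = 101 (z = -61 + (6 + 12 + 12²) = -61 + (6 + 12 + 144) = -61 + 162 = 101)
c(-1, 6)*z = (6² + 10*(-1))*101 = (36 - 10)*101 = 26*101 = 2626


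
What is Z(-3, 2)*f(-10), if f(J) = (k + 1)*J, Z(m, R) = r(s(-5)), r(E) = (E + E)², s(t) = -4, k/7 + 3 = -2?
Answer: 21760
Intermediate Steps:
k = -35 (k = -21 + 7*(-2) = -21 - 14 = -35)
r(E) = 4*E² (r(E) = (2*E)² = 4*E²)
Z(m, R) = 64 (Z(m, R) = 4*(-4)² = 4*16 = 64)
f(J) = -34*J (f(J) = (-35 + 1)*J = -34*J)
Z(-3, 2)*f(-10) = 64*(-34*(-10)) = 64*340 = 21760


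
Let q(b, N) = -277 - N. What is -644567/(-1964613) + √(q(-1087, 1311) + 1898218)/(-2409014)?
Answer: 92081/280659 - √1896630/2409014 ≈ 0.32752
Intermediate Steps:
-644567/(-1964613) + √(q(-1087, 1311) + 1898218)/(-2409014) = -644567/(-1964613) + √((-277 - 1*1311) + 1898218)/(-2409014) = -644567*(-1/1964613) + √((-277 - 1311) + 1898218)*(-1/2409014) = 92081/280659 + √(-1588 + 1898218)*(-1/2409014) = 92081/280659 + √1896630*(-1/2409014) = 92081/280659 - √1896630/2409014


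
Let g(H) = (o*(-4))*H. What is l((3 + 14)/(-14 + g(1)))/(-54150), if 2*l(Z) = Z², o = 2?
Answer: -289/52417200 ≈ -5.5135e-6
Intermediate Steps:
g(H) = -8*H (g(H) = (2*(-4))*H = -8*H)
l(Z) = Z²/2
l((3 + 14)/(-14 + g(1)))/(-54150) = (((3 + 14)/(-14 - 8*1))²/2)/(-54150) = ((17/(-14 - 8))²/2)*(-1/54150) = ((17/(-22))²/2)*(-1/54150) = ((17*(-1/22))²/2)*(-1/54150) = ((-17/22)²/2)*(-1/54150) = ((½)*(289/484))*(-1/54150) = (289/968)*(-1/54150) = -289/52417200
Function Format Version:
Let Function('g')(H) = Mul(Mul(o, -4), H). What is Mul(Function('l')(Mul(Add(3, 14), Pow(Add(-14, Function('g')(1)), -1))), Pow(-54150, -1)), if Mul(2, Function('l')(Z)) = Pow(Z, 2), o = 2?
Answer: Rational(-289, 52417200) ≈ -5.5135e-6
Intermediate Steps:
Function('g')(H) = Mul(-8, H) (Function('g')(H) = Mul(Mul(2, -4), H) = Mul(-8, H))
Function('l')(Z) = Mul(Rational(1, 2), Pow(Z, 2))
Mul(Function('l')(Mul(Add(3, 14), Pow(Add(-14, Function('g')(1)), -1))), Pow(-54150, -1)) = Mul(Mul(Rational(1, 2), Pow(Mul(Add(3, 14), Pow(Add(-14, Mul(-8, 1)), -1)), 2)), Pow(-54150, -1)) = Mul(Mul(Rational(1, 2), Pow(Mul(17, Pow(Add(-14, -8), -1)), 2)), Rational(-1, 54150)) = Mul(Mul(Rational(1, 2), Pow(Mul(17, Pow(-22, -1)), 2)), Rational(-1, 54150)) = Mul(Mul(Rational(1, 2), Pow(Mul(17, Rational(-1, 22)), 2)), Rational(-1, 54150)) = Mul(Mul(Rational(1, 2), Pow(Rational(-17, 22), 2)), Rational(-1, 54150)) = Mul(Mul(Rational(1, 2), Rational(289, 484)), Rational(-1, 54150)) = Mul(Rational(289, 968), Rational(-1, 54150)) = Rational(-289, 52417200)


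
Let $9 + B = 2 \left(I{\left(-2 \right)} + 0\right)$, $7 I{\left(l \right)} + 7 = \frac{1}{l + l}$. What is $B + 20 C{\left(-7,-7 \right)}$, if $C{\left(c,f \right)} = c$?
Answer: $- \frac{2115}{14} \approx -151.07$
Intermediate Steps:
$I{\left(l \right)} = -1 + \frac{1}{14 l}$ ($I{\left(l \right)} = -1 + \frac{1}{7 \left(l + l\right)} = -1 + \frac{1}{7 \cdot 2 l} = -1 + \frac{\frac{1}{2} \frac{1}{l}}{7} = -1 + \frac{1}{14 l}$)
$B = - \frac{155}{14}$ ($B = -9 + 2 \left(\frac{\frac{1}{14} - -2}{-2} + 0\right) = -9 + 2 \left(- \frac{\frac{1}{14} + 2}{2} + 0\right) = -9 + 2 \left(\left(- \frac{1}{2}\right) \frac{29}{14} + 0\right) = -9 + 2 \left(- \frac{29}{28} + 0\right) = -9 + 2 \left(- \frac{29}{28}\right) = -9 - \frac{29}{14} = - \frac{155}{14} \approx -11.071$)
$B + 20 C{\left(-7,-7 \right)} = - \frac{155}{14} + 20 \left(-7\right) = - \frac{155}{14} - 140 = - \frac{2115}{14}$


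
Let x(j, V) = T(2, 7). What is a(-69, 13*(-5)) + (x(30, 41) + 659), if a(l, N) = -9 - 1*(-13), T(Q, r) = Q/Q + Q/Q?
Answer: 665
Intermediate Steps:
T(Q, r) = 2 (T(Q, r) = 1 + 1 = 2)
x(j, V) = 2
a(l, N) = 4 (a(l, N) = -9 + 13 = 4)
a(-69, 13*(-5)) + (x(30, 41) + 659) = 4 + (2 + 659) = 4 + 661 = 665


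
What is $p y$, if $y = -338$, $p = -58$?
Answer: $19604$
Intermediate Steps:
$p y = \left(-58\right) \left(-338\right) = 19604$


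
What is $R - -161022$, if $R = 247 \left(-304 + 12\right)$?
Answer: $88898$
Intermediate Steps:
$R = -72124$ ($R = 247 \left(-292\right) = -72124$)
$R - -161022 = -72124 - -161022 = -72124 + 161022 = 88898$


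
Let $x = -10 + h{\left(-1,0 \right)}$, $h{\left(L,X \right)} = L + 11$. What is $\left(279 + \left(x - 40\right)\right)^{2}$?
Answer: $57121$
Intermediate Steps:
$h{\left(L,X \right)} = 11 + L$
$x = 0$ ($x = -10 + \left(11 - 1\right) = -10 + 10 = 0$)
$\left(279 + \left(x - 40\right)\right)^{2} = \left(279 + \left(0 - 40\right)\right)^{2} = \left(279 - 40\right)^{2} = 239^{2} = 57121$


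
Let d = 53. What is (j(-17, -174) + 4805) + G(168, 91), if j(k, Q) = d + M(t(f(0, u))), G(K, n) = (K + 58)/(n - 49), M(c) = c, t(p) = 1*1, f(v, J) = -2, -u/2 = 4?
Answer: 102152/21 ≈ 4864.4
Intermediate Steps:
u = -8 (u = -2*4 = -8)
t(p) = 1
G(K, n) = (58 + K)/(-49 + n)
j(k, Q) = 54 (j(k, Q) = 53 + 1 = 54)
(j(-17, -174) + 4805) + G(168, 91) = (54 + 4805) + (58 + 168)/(-49 + 91) = 4859 + 226/42 = 4859 + (1/42)*226 = 4859 + 113/21 = 102152/21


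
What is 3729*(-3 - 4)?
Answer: -26103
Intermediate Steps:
3729*(-3 - 4) = 3729*(-7) = -26103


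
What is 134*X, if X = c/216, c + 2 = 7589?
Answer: 18827/4 ≈ 4706.8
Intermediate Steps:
c = 7587 (c = -2 + 7589 = 7587)
X = 281/8 (X = 7587/216 = 7587*(1/216) = 281/8 ≈ 35.125)
134*X = 134*(281/8) = 18827/4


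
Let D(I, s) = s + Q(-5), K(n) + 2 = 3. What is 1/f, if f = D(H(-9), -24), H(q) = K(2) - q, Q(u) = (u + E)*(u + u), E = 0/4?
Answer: 1/26 ≈ 0.038462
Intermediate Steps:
E = 0 (E = 0*(¼) = 0)
K(n) = 1 (K(n) = -2 + 3 = 1)
Q(u) = 2*u² (Q(u) = (u + 0)*(u + u) = u*(2*u) = 2*u²)
H(q) = 1 - q
D(I, s) = 50 + s (D(I, s) = s + 2*(-5)² = s + 2*25 = s + 50 = 50 + s)
f = 26 (f = 50 - 24 = 26)
1/f = 1/26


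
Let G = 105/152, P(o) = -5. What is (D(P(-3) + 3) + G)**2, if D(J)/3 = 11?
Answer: 26224641/23104 ≈ 1135.1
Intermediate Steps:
D(J) = 33 (D(J) = 3*11 = 33)
G = 105/152 (G = 105*(1/152) = 105/152 ≈ 0.69079)
(D(P(-3) + 3) + G)**2 = (33 + 105/152)**2 = (5121/152)**2 = 26224641/23104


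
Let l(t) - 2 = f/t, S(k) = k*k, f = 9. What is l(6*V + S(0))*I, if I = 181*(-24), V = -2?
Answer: -5430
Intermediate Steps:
S(k) = k**2
l(t) = 2 + 9/t
I = -4344
l(6*V + S(0))*I = (2 + 9/(6*(-2) + 0**2))*(-4344) = (2 + 9/(-12 + 0))*(-4344) = (2 + 9/(-12))*(-4344) = (2 + 9*(-1/12))*(-4344) = (2 - 3/4)*(-4344) = (5/4)*(-4344) = -5430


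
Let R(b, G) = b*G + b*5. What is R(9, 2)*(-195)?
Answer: -12285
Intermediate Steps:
R(b, G) = 5*b + G*b (R(b, G) = G*b + 5*b = 5*b + G*b)
R(9, 2)*(-195) = (9*(5 + 2))*(-195) = (9*7)*(-195) = 63*(-195) = -12285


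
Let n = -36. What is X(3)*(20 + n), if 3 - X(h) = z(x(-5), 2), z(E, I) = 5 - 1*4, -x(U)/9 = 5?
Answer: -32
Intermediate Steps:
x(U) = -45 (x(U) = -9*5 = -45)
z(E, I) = 1 (z(E, I) = 5 - 4 = 1)
X(h) = 2 (X(h) = 3 - 1*1 = 3 - 1 = 2)
X(3)*(20 + n) = 2*(20 - 36) = 2*(-16) = -32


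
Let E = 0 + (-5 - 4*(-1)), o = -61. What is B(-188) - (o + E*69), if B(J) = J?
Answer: -58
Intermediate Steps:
E = -1 (E = 0 + (-5 + 4) = 0 - 1 = -1)
B(-188) - (o + E*69) = -188 - (-61 - 1*69) = -188 - (-61 - 69) = -188 - 1*(-130) = -188 + 130 = -58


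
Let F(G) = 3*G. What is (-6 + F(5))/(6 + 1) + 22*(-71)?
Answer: -10925/7 ≈ -1560.7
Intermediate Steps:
(-6 + F(5))/(6 + 1) + 22*(-71) = (-6 + 3*5)/(6 + 1) + 22*(-71) = (-6 + 15)/7 - 1562 = 9*(⅐) - 1562 = 9/7 - 1562 = -10925/7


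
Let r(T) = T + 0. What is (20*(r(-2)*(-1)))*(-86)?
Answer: -3440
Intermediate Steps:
r(T) = T
(20*(r(-2)*(-1)))*(-86) = (20*(-2*(-1)))*(-86) = (20*2)*(-86) = 40*(-86) = -3440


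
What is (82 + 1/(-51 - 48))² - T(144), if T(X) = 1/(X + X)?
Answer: 2108340959/313632 ≈ 6722.3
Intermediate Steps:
T(X) = 1/(2*X)
(82 + 1/(-51 - 48))² - T(144) = (82 + 1/(-51 - 48))² - 1/(2*144) = (82 + 1/(-99))² - 1/(2*144) = (82 - 1/99)² - 1*1/288 = (8117/99)² - 1/288 = 65885689/9801 - 1/288 = 2108340959/313632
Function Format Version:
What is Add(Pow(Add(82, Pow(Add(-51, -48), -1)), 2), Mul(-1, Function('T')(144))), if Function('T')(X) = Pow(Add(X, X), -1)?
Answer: Rational(2108340959, 313632) ≈ 6722.3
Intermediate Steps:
Function('T')(X) = Mul(Rational(1, 2), Pow(X, -1)) (Function('T')(X) = Pow(Mul(2, X), -1) = Mul(Rational(1, 2), Pow(X, -1)))
Add(Pow(Add(82, Pow(Add(-51, -48), -1)), 2), Mul(-1, Function('T')(144))) = Add(Pow(Add(82, Pow(Add(-51, -48), -1)), 2), Mul(-1, Mul(Rational(1, 2), Pow(144, -1)))) = Add(Pow(Add(82, Pow(-99, -1)), 2), Mul(-1, Mul(Rational(1, 2), Rational(1, 144)))) = Add(Pow(Add(82, Rational(-1, 99)), 2), Mul(-1, Rational(1, 288))) = Add(Pow(Rational(8117, 99), 2), Rational(-1, 288)) = Add(Rational(65885689, 9801), Rational(-1, 288)) = Rational(2108340959, 313632)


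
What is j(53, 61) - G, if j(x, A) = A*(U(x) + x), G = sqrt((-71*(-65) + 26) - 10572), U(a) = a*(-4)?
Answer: -9699 - 3*I*sqrt(659) ≈ -9699.0 - 77.013*I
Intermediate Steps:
U(a) = -4*a
G = 3*I*sqrt(659) (G = sqrt((4615 + 26) - 10572) = sqrt(4641 - 10572) = sqrt(-5931) = 3*I*sqrt(659) ≈ 77.013*I)
j(x, A) = -3*A*x (j(x, A) = A*(-4*x + x) = A*(-3*x) = -3*A*x)
j(53, 61) - G = -3*61*53 - 3*I*sqrt(659) = -9699 - 3*I*sqrt(659)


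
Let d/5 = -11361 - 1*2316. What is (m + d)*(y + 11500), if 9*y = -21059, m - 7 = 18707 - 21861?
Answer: -655241068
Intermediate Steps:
m = -3147 (m = 7 + (18707 - 21861) = 7 - 3154 = -3147)
d = -68385 (d = 5*(-11361 - 1*2316) = 5*(-11361 - 2316) = 5*(-13677) = -68385)
y = -21059/9 (y = (1/9)*(-21059) = -21059/9 ≈ -2339.9)
(m + d)*(y + 11500) = (-3147 - 68385)*(-21059/9 + 11500) = -71532*82441/9 = -655241068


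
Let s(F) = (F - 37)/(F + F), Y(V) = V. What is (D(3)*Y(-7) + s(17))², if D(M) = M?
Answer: 134689/289 ≈ 466.05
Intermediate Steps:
s(F) = (-37 + F)/(2*F) (s(F) = (-37 + F)/((2*F)) = (-37 + F)*(1/(2*F)) = (-37 + F)/(2*F))
(D(3)*Y(-7) + s(17))² = (3*(-7) + (½)*(-37 + 17)/17)² = (-21 + (½)*(1/17)*(-20))² = (-21 - 10/17)² = (-367/17)² = 134689/289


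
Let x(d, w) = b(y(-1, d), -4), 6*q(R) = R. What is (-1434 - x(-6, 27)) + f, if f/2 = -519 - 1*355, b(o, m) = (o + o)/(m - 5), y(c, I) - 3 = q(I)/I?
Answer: -85895/27 ≈ -3181.3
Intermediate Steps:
q(R) = R/6
y(c, I) = 19/6 (y(c, I) = 3 + (I/6)/I = 3 + ⅙ = 19/6)
b(o, m) = 2*o/(-5 + m) (b(o, m) = (2*o)/(-5 + m) = 2*o/(-5 + m))
x(d, w) = -19/27 (x(d, w) = 2*(19/6)/(-5 - 4) = 2*(19/6)/(-9) = 2*(19/6)*(-⅑) = -19/27)
f = -1748 (f = 2*(-519 - 1*355) = 2*(-519 - 355) = 2*(-874) = -1748)
(-1434 - x(-6, 27)) + f = (-1434 - 1*(-19/27)) - 1748 = (-1434 + 19/27) - 1748 = -38699/27 - 1748 = -85895/27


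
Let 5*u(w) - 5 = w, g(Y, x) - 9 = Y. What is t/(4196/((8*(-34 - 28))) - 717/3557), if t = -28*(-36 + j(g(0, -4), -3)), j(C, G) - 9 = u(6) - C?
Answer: -298161968/2728715 ≈ -109.27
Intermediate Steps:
g(Y, x) = 9 + Y
u(w) = 1 + w/5
j(C, G) = 56/5 - C (j(C, G) = 9 + ((1 + (⅕)*6) - C) = 9 + ((1 + 6/5) - C) = 9 + (11/5 - C) = 56/5 - C)
t = 4732/5 (t = -28*(-36 + (56/5 - (9 + 0))) = -28*(-36 + (56/5 - 1*9)) = -28*(-36 + (56/5 - 9)) = -28*(-36 + 11/5) = -28*(-169/5) = 4732/5 ≈ 946.40)
t/(4196/((8*(-34 - 28))) - 717/3557) = 4732/(5*(4196/((8*(-34 - 28))) - 717/3557)) = 4732/(5*(4196/((8*(-62))) - 717*1/3557)) = 4732/(5*(4196/(-496) - 717/3557)) = 4732/(5*(4196*(-1/496) - 717/3557)) = 4732/(5*(-1049/124 - 717/3557)) = 4732/(5*(-3820201/441068)) = (4732/5)*(-441068/3820201) = -298161968/2728715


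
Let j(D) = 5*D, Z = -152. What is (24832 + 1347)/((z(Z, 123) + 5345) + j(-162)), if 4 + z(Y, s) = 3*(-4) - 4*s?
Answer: 26179/4027 ≈ 6.5009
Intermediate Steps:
z(Y, s) = -16 - 4*s (z(Y, s) = -4 + (3*(-4) - 4*s) = -4 + (-12 - 4*s) = -16 - 4*s)
(24832 + 1347)/((z(Z, 123) + 5345) + j(-162)) = (24832 + 1347)/(((-16 - 4*123) + 5345) + 5*(-162)) = 26179/(((-16 - 492) + 5345) - 810) = 26179/((-508 + 5345) - 810) = 26179/(4837 - 810) = 26179/4027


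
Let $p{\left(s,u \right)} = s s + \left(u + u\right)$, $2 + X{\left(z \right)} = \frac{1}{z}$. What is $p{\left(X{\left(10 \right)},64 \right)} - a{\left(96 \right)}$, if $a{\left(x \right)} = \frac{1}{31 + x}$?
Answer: $\frac{1671347}{12700} \approx 131.6$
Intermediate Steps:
$X{\left(z \right)} = -2 + \frac{1}{z}$
$p{\left(s,u \right)} = s^{2} + 2 u$
$p{\left(X{\left(10 \right)},64 \right)} - a{\left(96 \right)} = \left(\left(-2 + \frac{1}{10}\right)^{2} + 2 \cdot 64\right) - \frac{1}{31 + 96} = \left(\left(-2 + \frac{1}{10}\right)^{2} + 128\right) - \frac{1}{127} = \left(\left(- \frac{19}{10}\right)^{2} + 128\right) - \frac{1}{127} = \left(\frac{361}{100} + 128\right) - \frac{1}{127} = \frac{13161}{100} - \frac{1}{127} = \frac{1671347}{12700}$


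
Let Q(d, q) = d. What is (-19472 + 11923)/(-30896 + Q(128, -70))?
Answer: 7549/30768 ≈ 0.24535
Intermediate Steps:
(-19472 + 11923)/(-30896 + Q(128, -70)) = (-19472 + 11923)/(-30896 + 128) = -7549/(-30768) = -7549*(-1/30768) = 7549/30768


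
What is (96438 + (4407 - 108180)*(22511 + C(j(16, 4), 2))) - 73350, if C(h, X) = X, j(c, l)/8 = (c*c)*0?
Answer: -2336218461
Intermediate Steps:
j(c, l) = 0 (j(c, l) = 8*((c*c)*0) = 8*(c²*0) = 8*0 = 0)
(96438 + (4407 - 108180)*(22511 + C(j(16, 4), 2))) - 73350 = (96438 + (4407 - 108180)*(22511 + 2)) - 73350 = (96438 - 103773*22513) - 73350 = (96438 - 2336241549) - 73350 = -2336145111 - 73350 = -2336218461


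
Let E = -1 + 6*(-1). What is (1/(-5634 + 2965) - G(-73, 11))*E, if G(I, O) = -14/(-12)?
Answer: 130823/16014 ≈ 8.1693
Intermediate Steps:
G(I, O) = 7/6 (G(I, O) = -14*(-1/12) = 7/6)
E = -7 (E = -1 - 6 = -7)
(1/(-5634 + 2965) - G(-73, 11))*E = (1/(-5634 + 2965) - 1*7/6)*(-7) = (1/(-2669) - 7/6)*(-7) = (-1/2669 - 7/6)*(-7) = -18689/16014*(-7) = 130823/16014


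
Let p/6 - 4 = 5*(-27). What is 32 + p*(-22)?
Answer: 17324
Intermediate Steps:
p = -786 (p = 24 + 6*(5*(-27)) = 24 + 6*(-135) = 24 - 810 = -786)
32 + p*(-22) = 32 - 786*(-22) = 32 + 17292 = 17324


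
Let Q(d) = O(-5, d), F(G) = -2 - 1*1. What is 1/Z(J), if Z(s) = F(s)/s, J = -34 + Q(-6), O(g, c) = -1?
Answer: 35/3 ≈ 11.667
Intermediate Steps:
F(G) = -3 (F(G) = -2 - 1 = -3)
Q(d) = -1
J = -35 (J = -34 - 1 = -35)
Z(s) = -3/s
1/Z(J) = 1/(-3/(-35)) = 1/(-3*(-1/35)) = 1/(3/35) = 35/3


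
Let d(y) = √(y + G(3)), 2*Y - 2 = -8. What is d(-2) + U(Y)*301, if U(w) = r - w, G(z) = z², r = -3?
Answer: √7 ≈ 2.6458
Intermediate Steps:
Y = -3 (Y = 1 + (½)*(-8) = 1 - 4 = -3)
U(w) = -3 - w
d(y) = √(9 + y) (d(y) = √(y + 3²) = √(y + 9) = √(9 + y))
d(-2) + U(Y)*301 = √(9 - 2) + (-3 - 1*(-3))*301 = √7 + (-3 + 3)*301 = √7 + 0*301 = √7 + 0 = √7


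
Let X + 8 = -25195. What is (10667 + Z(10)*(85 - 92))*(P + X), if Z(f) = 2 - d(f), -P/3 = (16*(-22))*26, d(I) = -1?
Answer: 23985438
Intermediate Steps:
X = -25203 (X = -8 - 25195 = -25203)
P = 27456 (P = -3*16*(-22)*26 = -(-1056)*26 = -3*(-9152) = 27456)
Z(f) = 3 (Z(f) = 2 - 1*(-1) = 2 + 1 = 3)
(10667 + Z(10)*(85 - 92))*(P + X) = (10667 + 3*(85 - 92))*(27456 - 25203) = (10667 + 3*(-7))*2253 = (10667 - 21)*2253 = 10646*2253 = 23985438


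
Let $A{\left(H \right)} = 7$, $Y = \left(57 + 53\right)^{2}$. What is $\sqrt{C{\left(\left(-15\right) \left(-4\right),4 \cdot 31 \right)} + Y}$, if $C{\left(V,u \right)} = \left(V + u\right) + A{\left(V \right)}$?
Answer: $\sqrt{12291} \approx 110.86$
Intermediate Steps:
$Y = 12100$ ($Y = 110^{2} = 12100$)
$C{\left(V,u \right)} = 7 + V + u$ ($C{\left(V,u \right)} = \left(V + u\right) + 7 = 7 + V + u$)
$\sqrt{C{\left(\left(-15\right) \left(-4\right),4 \cdot 31 \right)} + Y} = \sqrt{\left(7 - -60 + 4 \cdot 31\right) + 12100} = \sqrt{\left(7 + 60 + 124\right) + 12100} = \sqrt{191 + 12100} = \sqrt{12291}$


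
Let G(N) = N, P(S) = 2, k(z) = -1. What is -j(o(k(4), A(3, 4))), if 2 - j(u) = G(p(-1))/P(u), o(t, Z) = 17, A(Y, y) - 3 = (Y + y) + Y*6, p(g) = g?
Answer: -5/2 ≈ -2.5000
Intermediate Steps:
A(Y, y) = 3 + y + 7*Y (A(Y, y) = 3 + ((Y + y) + Y*6) = 3 + ((Y + y) + 6*Y) = 3 + (y + 7*Y) = 3 + y + 7*Y)
j(u) = 5/2 (j(u) = 2 - (-1)/2 = 2 - 1*(-1/2) = 2 + 1/2 = 5/2)
-j(o(k(4), A(3, 4))) = -1*5/2 = -5/2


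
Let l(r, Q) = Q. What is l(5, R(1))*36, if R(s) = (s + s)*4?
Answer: 288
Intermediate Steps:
R(s) = 8*s (R(s) = (2*s)*4 = 8*s)
l(5, R(1))*36 = (8*1)*36 = 8*36 = 288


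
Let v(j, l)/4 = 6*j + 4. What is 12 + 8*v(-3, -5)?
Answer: -436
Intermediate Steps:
v(j, l) = 16 + 24*j (v(j, l) = 4*(6*j + 4) = 4*(4 + 6*j) = 16 + 24*j)
12 + 8*v(-3, -5) = 12 + 8*(16 + 24*(-3)) = 12 + 8*(16 - 72) = 12 + 8*(-56) = 12 - 448 = -436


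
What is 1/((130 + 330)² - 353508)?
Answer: -1/141908 ≈ -7.0468e-6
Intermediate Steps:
1/((130 + 330)² - 353508) = 1/(460² - 353508) = 1/(211600 - 353508) = 1/(-141908) = -1/141908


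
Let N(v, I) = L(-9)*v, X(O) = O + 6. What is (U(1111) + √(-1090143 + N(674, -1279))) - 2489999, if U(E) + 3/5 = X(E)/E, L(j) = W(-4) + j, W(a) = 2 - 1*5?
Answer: -13831942193/5555 + I*√1098231 ≈ -2.49e+6 + 1048.0*I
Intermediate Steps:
W(a) = -3 (W(a) = 2 - 5 = -3)
X(O) = 6 + O
L(j) = -3 + j
U(E) = -⅗ + (6 + E)/E
N(v, I) = -12*v (N(v, I) = (-3 - 9)*v = -12*v)
(U(1111) + √(-1090143 + N(674, -1279))) - 2489999 = ((⅖ + 6/1111) + √(-1090143 - 12*674)) - 2489999 = ((⅖ + 6*(1/1111)) + √(-1090143 - 8088)) - 2489999 = ((⅖ + 6/1111) + √(-1098231)) - 2489999 = (2252/5555 + I*√1098231) - 2489999 = -13831942193/5555 + I*√1098231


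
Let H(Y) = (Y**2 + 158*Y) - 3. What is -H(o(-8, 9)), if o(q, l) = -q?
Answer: -1325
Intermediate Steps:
H(Y) = -3 + Y**2 + 158*Y
-H(o(-8, 9)) = -(-3 + (-1*(-8))**2 + 158*(-1*(-8))) = -(-3 + 8**2 + 158*8) = -(-3 + 64 + 1264) = -1*1325 = -1325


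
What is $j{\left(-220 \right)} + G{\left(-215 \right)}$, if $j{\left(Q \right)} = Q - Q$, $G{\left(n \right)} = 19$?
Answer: $19$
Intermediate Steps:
$j{\left(Q \right)} = 0$
$j{\left(-220 \right)} + G{\left(-215 \right)} = 0 + 19 = 19$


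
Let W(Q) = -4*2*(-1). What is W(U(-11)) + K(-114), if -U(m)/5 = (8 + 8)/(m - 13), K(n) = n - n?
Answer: 8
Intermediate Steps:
K(n) = 0
U(m) = -80/(-13 + m) (U(m) = -5*(8 + 8)/(m - 13) = -80/(-13 + m))
W(Q) = 8 (W(Q) = -8*(-1) = 8)
W(U(-11)) + K(-114) = 8 + 0 = 8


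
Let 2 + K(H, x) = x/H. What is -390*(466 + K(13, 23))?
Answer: -181650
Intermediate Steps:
K(H, x) = -2 + x/H
-390*(466 + K(13, 23)) = -390*(466 + (-2 + 23/13)) = -390*(466 - 3/13) = -390*6055/13 = -181650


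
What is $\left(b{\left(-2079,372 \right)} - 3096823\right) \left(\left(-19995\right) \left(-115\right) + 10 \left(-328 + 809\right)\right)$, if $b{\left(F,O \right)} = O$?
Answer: $-7134950769985$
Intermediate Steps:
$\left(b{\left(-2079,372 \right)} - 3096823\right) \left(\left(-19995\right) \left(-115\right) + 10 \left(-328 + 809\right)\right) = \left(372 - 3096823\right) \left(\left(-19995\right) \left(-115\right) + 10 \left(-328 + 809\right)\right) = - 3096451 \left(2299425 + 10 \cdot 481\right) = - 3096451 \left(2299425 + 4810\right) = \left(-3096451\right) 2304235 = -7134950769985$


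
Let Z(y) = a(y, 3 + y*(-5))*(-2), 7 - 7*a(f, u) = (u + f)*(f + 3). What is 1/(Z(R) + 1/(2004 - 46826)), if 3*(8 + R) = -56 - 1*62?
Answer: -403398/983573977 ≈ -0.00041013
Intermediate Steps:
R = -142/3 (R = -8 + (-56 - 1*62)/3 = -8 + (-56 - 62)/3 = -8 + (⅓)*(-118) = -8 - 118/3 = -142/3 ≈ -47.333)
a(f, u) = 1 - (3 + f)*(f + u)/7 (a(f, u) = 1 - (u + f)*(f + 3)/7 = 1 - (f + u)*(3 + f)/7 = 1 - (3 + f)*(f + u)/7)
Z(y) = 4/7 - 24*y/7 + 2*y²/7 + 2*y*(3 - 5*y)/7 (Z(y) = (1 - 3*y/7 - 3*(3 + y*(-5))/7 - y²/7 - y*(3 + y*(-5))/7)*(-2) = (1 - 3*y/7 - 3*(3 - 5*y)/7 - y²/7 - y*(3 - 5*y)/7)*(-2) = (1 - 3*y/7 + (-9/7 + 15*y/7) - y²/7 - y*(3 - 5*y)/7)*(-2) = (-2/7 - y²/7 + 12*y/7 - y*(3 - 5*y)/7)*(-2) = 4/7 - 24*y/7 + 2*y²/7 + 2*y*(3 - 5*y)/7)
1/(Z(R) + 1/(2004 - 46826)) = 1/((4/7 - 18/7*(-142/3) - 8*(-142/3)²/7) + 1/(2004 - 46826)) = 1/((4/7 + 852/7 - 8/7*20164/9) + 1/(-44822)) = 1/((4/7 + 852/7 - 161312/63) - 1/44822) = 1/(-21944/9 - 1/44822) = 1/(-983573977/403398) = -403398/983573977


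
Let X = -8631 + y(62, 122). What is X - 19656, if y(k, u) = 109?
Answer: -28178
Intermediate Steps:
X = -8522 (X = -8631 + 109 = -8522)
X - 19656 = -8522 - 19656 = -28178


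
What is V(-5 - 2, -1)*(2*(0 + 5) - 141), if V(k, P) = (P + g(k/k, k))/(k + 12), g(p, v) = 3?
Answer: -262/5 ≈ -52.400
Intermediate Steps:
V(k, P) = (3 + P)/(12 + k) (V(k, P) = (P + 3)/(k + 12) = (3 + P)/(12 + k))
V(-5 - 2, -1)*(2*(0 + 5) - 141) = ((3 - 1)/(12 + (-5 - 2)))*(2*(0 + 5) - 141) = (2/(12 - 7))*(2*5 - 141) = (2/5)*(10 - 141) = ((⅕)*2)*(-131) = (⅖)*(-131) = -262/5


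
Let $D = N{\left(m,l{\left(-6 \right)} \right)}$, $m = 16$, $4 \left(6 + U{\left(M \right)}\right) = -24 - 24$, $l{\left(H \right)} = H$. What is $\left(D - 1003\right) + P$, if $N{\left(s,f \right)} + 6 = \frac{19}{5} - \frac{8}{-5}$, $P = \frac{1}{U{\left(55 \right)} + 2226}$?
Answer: $- \frac{11079739}{11040} \approx -1003.6$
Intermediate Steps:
$U{\left(M \right)} = -18$ ($U{\left(M \right)} = -6 + \frac{-24 - 24}{4} = -6 + \frac{1}{4} \left(-48\right) = -6 - 12 = -18$)
$P = \frac{1}{2208}$ ($P = \frac{1}{-18 + 2226} = \frac{1}{2208} \approx 0.0004529$)
$N{\left(s,f \right)} = - \frac{3}{5}$ ($N{\left(s,f \right)} = -6 + \left(\frac{19}{5} - \frac{8}{-5}\right) = -6 + \left(19 \cdot \frac{1}{5} - - \frac{8}{5}\right) = -6 + \left(\frac{19}{5} + \frac{8}{5}\right) = -6 + \frac{27}{5} = - \frac{3}{5}$)
$D = - \frac{3}{5} \approx -0.6$
$\left(D - 1003\right) + P = \left(- \frac{3}{5} - 1003\right) + \frac{1}{2208} = - \frac{5018}{5} + \frac{1}{2208} = - \frac{11079739}{11040}$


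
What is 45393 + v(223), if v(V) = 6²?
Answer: 45429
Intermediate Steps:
v(V) = 36
45393 + v(223) = 45393 + 36 = 45429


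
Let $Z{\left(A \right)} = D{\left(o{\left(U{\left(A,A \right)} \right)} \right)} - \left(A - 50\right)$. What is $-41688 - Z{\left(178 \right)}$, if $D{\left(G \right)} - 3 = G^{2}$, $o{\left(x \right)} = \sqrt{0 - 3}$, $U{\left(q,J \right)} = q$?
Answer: $-41560$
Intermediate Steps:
$o{\left(x \right)} = i \sqrt{3}$ ($o{\left(x \right)} = \sqrt{-3} = i \sqrt{3}$)
$D{\left(G \right)} = 3 + G^{2}$
$Z{\left(A \right)} = 50 - A$ ($Z{\left(A \right)} = \left(3 + \left(i \sqrt{3}\right)^{2}\right) - \left(A - 50\right) = \left(3 - 3\right) - \left(A - 50\right) = 0 - \left(-50 + A\right) = 50 - A$)
$-41688 - Z{\left(178 \right)} = -41688 - \left(50 - 178\right) = -41688 - -128 = -41688 + 128 = -41560$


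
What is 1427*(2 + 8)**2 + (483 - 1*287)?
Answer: 142896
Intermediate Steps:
1427*(2 + 8)**2 + (483 - 1*287) = 1427*10**2 + (483 - 287) = 1427*100 + 196 = 142700 + 196 = 142896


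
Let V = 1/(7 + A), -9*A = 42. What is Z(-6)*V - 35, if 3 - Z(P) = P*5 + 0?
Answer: -146/7 ≈ -20.857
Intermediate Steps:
A = -14/3 (A = -⅑*42 = -14/3 ≈ -4.6667)
V = 3/7 (V = 1/(7 - 14/3) = 1/(7/3) = 3/7 ≈ 0.42857)
Z(P) = 3 - 5*P (Z(P) = 3 - (P*5 + 0) = 3 - (5*P + 0) = 3 - 5*P)
Z(-6)*V - 35 = (3 - 5*(-6))*(3/7) - 35 = (3 + 30)*(3/7) - 35 = 33*(3/7) - 35 = 99/7 - 35 = -146/7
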